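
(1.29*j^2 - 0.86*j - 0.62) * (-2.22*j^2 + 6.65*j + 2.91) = -2.8638*j^4 + 10.4877*j^3 - 0.5887*j^2 - 6.6256*j - 1.8042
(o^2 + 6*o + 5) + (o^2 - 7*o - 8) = 2*o^2 - o - 3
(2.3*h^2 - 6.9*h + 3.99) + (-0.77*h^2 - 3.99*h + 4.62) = 1.53*h^2 - 10.89*h + 8.61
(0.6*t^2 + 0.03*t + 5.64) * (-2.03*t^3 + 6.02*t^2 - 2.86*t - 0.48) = -1.218*t^5 + 3.5511*t^4 - 12.9846*t^3 + 33.579*t^2 - 16.1448*t - 2.7072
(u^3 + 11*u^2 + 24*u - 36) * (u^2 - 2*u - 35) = u^5 + 9*u^4 - 33*u^3 - 469*u^2 - 768*u + 1260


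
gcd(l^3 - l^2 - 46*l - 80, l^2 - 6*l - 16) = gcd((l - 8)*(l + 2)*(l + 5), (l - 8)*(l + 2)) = l^2 - 6*l - 16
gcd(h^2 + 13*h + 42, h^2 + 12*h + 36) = h + 6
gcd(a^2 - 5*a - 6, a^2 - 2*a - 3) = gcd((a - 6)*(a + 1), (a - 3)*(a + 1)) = a + 1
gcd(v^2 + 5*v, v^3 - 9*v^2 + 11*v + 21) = 1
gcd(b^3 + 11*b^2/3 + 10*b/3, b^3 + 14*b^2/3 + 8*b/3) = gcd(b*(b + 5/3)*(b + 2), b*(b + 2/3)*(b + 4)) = b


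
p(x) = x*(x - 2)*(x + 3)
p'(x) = x*(x - 2) + x*(x + 3) + (x - 2)*(x + 3) = 3*x^2 + 2*x - 6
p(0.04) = -0.24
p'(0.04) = -5.92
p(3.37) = 29.41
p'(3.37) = 34.81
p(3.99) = 55.50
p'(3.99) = 49.74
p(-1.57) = 8.02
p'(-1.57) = -1.75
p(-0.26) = 1.61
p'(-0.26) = -6.32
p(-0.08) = 0.49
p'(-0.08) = -6.14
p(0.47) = -2.50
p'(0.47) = -4.40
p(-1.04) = 6.20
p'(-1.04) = -4.84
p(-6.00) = -144.00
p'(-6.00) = 90.00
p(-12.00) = -1512.00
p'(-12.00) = 402.00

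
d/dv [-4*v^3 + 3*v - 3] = 3 - 12*v^2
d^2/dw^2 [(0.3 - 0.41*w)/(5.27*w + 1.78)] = 24.355832/(5.27*w + 1.78)^3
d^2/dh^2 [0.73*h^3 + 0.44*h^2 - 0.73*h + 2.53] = 4.38*h + 0.88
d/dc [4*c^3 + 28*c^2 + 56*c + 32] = 12*c^2 + 56*c + 56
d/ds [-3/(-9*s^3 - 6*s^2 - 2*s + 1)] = 3*(-27*s^2 - 12*s - 2)/(9*s^3 + 6*s^2 + 2*s - 1)^2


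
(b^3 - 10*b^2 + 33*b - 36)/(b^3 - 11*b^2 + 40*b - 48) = (b - 3)/(b - 4)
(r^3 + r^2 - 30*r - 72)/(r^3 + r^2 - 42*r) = (r^2 + 7*r + 12)/(r*(r + 7))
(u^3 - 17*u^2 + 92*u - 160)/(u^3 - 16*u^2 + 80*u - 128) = (u - 5)/(u - 4)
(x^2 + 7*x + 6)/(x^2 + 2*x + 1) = (x + 6)/(x + 1)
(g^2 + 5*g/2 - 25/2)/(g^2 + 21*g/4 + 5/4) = 2*(2*g - 5)/(4*g + 1)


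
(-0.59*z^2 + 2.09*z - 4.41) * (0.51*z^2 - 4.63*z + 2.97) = -0.3009*z^4 + 3.7976*z^3 - 13.6781*z^2 + 26.6256*z - 13.0977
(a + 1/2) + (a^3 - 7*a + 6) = a^3 - 6*a + 13/2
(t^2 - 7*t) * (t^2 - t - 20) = t^4 - 8*t^3 - 13*t^2 + 140*t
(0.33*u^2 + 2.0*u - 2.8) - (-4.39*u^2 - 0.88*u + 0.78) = 4.72*u^2 + 2.88*u - 3.58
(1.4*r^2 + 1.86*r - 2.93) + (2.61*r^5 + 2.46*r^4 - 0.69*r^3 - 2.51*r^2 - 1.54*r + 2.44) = 2.61*r^5 + 2.46*r^4 - 0.69*r^3 - 1.11*r^2 + 0.32*r - 0.49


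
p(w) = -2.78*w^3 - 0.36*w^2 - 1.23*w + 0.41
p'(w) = -8.34*w^2 - 0.72*w - 1.23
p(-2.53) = 46.24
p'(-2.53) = -52.79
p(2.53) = -50.03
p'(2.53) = -56.44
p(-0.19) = 0.65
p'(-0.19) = -1.39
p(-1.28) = 7.22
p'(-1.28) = -13.97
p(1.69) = -16.12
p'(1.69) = -26.27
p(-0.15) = 0.60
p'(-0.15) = -1.31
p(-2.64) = 52.30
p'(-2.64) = -57.46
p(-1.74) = 16.11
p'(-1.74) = -25.23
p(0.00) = 0.41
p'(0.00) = -1.23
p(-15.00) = 9320.36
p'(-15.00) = -1866.93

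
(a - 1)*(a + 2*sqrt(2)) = a^2 - a + 2*sqrt(2)*a - 2*sqrt(2)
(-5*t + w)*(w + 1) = -5*t*w - 5*t + w^2 + w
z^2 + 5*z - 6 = (z - 1)*(z + 6)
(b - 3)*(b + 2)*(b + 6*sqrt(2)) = b^3 - b^2 + 6*sqrt(2)*b^2 - 6*sqrt(2)*b - 6*b - 36*sqrt(2)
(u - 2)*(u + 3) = u^2 + u - 6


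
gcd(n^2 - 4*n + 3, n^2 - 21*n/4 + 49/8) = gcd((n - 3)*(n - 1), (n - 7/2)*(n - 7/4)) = 1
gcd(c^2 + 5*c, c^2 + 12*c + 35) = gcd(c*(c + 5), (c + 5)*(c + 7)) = c + 5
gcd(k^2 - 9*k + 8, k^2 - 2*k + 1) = k - 1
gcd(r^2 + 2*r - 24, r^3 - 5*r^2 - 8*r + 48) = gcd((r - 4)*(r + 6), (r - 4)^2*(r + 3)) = r - 4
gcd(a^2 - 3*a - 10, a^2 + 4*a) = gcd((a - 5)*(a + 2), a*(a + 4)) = 1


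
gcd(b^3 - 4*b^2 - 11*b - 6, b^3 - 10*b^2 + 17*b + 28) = b + 1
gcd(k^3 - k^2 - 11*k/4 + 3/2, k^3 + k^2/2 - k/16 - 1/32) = 1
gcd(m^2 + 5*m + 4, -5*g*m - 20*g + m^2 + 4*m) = m + 4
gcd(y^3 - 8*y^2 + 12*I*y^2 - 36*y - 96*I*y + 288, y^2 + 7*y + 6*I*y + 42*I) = y + 6*I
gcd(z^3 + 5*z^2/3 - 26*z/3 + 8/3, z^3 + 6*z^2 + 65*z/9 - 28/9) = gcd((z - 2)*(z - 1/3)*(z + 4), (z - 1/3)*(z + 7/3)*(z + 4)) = z^2 + 11*z/3 - 4/3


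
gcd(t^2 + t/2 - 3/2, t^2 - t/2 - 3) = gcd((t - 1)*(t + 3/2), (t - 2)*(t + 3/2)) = t + 3/2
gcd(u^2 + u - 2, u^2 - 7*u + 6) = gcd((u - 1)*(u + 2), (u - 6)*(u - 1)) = u - 1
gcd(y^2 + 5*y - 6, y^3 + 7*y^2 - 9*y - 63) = 1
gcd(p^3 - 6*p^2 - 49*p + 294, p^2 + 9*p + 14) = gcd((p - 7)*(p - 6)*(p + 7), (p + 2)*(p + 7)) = p + 7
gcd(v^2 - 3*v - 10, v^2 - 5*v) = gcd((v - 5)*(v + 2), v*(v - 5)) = v - 5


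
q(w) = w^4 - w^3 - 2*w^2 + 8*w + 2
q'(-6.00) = -940.00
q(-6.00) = 1394.00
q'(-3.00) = -115.00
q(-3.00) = 68.00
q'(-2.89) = -102.05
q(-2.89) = 56.07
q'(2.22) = 28.10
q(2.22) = 23.25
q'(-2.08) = -32.65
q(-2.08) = 4.42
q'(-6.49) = -1185.84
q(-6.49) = 1913.30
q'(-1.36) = -2.17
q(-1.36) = -6.64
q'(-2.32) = -48.82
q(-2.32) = 14.13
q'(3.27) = 102.70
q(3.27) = 86.15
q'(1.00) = 5.00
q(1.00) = 8.00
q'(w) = 4*w^3 - 3*w^2 - 4*w + 8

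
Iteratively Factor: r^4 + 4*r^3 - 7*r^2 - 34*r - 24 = (r + 4)*(r^3 - 7*r - 6) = (r + 1)*(r + 4)*(r^2 - r - 6) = (r + 1)*(r + 2)*(r + 4)*(r - 3)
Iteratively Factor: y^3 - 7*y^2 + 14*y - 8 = (y - 1)*(y^2 - 6*y + 8) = (y - 2)*(y - 1)*(y - 4)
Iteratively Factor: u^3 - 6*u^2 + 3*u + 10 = (u - 2)*(u^2 - 4*u - 5) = (u - 5)*(u - 2)*(u + 1)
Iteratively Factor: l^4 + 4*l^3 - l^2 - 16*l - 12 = (l + 2)*(l^3 + 2*l^2 - 5*l - 6) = (l + 2)*(l + 3)*(l^2 - l - 2) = (l + 1)*(l + 2)*(l + 3)*(l - 2)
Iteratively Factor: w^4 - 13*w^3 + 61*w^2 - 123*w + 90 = (w - 3)*(w^3 - 10*w^2 + 31*w - 30) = (w - 3)*(w - 2)*(w^2 - 8*w + 15) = (w - 5)*(w - 3)*(w - 2)*(w - 3)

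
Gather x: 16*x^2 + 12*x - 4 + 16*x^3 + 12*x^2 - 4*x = 16*x^3 + 28*x^2 + 8*x - 4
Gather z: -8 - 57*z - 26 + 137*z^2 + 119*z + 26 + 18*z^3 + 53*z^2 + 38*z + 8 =18*z^3 + 190*z^2 + 100*z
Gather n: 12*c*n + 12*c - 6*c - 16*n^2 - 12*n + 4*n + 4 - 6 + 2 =6*c - 16*n^2 + n*(12*c - 8)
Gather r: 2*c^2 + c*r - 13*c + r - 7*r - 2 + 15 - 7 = 2*c^2 - 13*c + r*(c - 6) + 6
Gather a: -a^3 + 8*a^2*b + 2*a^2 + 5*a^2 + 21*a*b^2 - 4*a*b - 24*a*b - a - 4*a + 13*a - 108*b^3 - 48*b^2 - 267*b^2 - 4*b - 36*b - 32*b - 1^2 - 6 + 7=-a^3 + a^2*(8*b + 7) + a*(21*b^2 - 28*b + 8) - 108*b^3 - 315*b^2 - 72*b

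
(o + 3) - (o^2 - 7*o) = -o^2 + 8*o + 3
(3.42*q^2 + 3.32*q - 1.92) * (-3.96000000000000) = -13.5432*q^2 - 13.1472*q + 7.6032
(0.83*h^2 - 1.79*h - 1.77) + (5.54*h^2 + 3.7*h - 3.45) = 6.37*h^2 + 1.91*h - 5.22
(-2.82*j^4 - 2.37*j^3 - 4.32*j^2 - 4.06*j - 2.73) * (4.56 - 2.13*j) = 6.0066*j^5 - 7.8111*j^4 - 1.6056*j^3 - 11.0514*j^2 - 12.6987*j - 12.4488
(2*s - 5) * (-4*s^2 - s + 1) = -8*s^3 + 18*s^2 + 7*s - 5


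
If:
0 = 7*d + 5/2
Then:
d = -5/14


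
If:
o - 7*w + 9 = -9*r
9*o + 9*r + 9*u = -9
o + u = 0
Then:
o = 7*w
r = -1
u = -7*w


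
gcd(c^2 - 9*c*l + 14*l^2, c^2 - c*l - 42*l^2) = c - 7*l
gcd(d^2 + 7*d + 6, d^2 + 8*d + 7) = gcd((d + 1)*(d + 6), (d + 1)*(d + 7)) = d + 1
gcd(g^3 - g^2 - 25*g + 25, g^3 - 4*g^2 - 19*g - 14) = 1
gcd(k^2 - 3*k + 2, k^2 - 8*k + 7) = k - 1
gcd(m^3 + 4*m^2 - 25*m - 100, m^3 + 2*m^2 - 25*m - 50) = m^2 - 25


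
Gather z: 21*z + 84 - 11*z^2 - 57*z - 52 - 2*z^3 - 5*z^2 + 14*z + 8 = -2*z^3 - 16*z^2 - 22*z + 40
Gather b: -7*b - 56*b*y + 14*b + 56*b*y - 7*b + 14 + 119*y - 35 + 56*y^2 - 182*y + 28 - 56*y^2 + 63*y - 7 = 0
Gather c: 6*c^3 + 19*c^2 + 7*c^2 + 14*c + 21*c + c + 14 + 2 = 6*c^3 + 26*c^2 + 36*c + 16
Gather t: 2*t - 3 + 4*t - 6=6*t - 9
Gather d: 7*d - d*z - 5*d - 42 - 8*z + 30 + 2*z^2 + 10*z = d*(2 - z) + 2*z^2 + 2*z - 12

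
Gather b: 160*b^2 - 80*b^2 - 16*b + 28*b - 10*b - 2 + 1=80*b^2 + 2*b - 1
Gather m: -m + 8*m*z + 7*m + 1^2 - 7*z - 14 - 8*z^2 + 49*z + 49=m*(8*z + 6) - 8*z^2 + 42*z + 36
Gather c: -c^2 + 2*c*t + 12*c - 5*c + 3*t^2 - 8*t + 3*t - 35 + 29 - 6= -c^2 + c*(2*t + 7) + 3*t^2 - 5*t - 12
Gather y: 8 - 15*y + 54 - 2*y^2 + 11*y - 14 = -2*y^2 - 4*y + 48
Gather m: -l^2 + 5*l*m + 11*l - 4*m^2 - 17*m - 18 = -l^2 + 11*l - 4*m^2 + m*(5*l - 17) - 18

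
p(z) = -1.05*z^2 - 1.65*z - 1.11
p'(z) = -2.1*z - 1.65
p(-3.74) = -9.63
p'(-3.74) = 6.20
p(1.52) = -6.04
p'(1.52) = -4.84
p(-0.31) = -0.70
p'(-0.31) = -1.00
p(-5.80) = -26.86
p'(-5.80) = 10.53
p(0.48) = -2.14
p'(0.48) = -2.66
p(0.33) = -1.77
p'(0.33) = -2.34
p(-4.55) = -15.34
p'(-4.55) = 7.90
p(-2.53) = -3.66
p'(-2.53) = 3.66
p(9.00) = -101.01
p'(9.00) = -20.55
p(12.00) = -172.11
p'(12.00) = -26.85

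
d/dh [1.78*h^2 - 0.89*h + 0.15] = 3.56*h - 0.89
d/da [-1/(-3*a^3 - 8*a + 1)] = (-9*a^2 - 8)/(3*a^3 + 8*a - 1)^2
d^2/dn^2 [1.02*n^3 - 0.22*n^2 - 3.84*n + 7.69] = 6.12*n - 0.44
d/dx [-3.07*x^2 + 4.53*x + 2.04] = 4.53 - 6.14*x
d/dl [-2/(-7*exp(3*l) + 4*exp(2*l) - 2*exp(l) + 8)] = (-42*exp(2*l) + 16*exp(l) - 4)*exp(l)/(7*exp(3*l) - 4*exp(2*l) + 2*exp(l) - 8)^2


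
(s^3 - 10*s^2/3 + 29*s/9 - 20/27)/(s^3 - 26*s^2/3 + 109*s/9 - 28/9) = (s - 5/3)/(s - 7)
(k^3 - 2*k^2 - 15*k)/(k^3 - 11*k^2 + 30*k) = (k + 3)/(k - 6)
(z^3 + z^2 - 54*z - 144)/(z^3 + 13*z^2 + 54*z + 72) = (z - 8)/(z + 4)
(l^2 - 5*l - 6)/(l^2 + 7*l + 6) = (l - 6)/(l + 6)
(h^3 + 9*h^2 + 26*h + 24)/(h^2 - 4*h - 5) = (h^3 + 9*h^2 + 26*h + 24)/(h^2 - 4*h - 5)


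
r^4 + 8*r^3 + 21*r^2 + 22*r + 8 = (r + 1)^2*(r + 2)*(r + 4)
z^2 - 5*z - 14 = (z - 7)*(z + 2)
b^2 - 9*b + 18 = (b - 6)*(b - 3)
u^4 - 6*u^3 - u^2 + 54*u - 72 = (u - 4)*(u - 3)*(u - 2)*(u + 3)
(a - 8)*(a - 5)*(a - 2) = a^3 - 15*a^2 + 66*a - 80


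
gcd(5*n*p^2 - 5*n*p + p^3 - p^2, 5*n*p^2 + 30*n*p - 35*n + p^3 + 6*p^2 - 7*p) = 5*n*p - 5*n + p^2 - p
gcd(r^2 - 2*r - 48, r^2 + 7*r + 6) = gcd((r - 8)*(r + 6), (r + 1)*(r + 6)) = r + 6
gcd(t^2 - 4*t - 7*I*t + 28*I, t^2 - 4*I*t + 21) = t - 7*I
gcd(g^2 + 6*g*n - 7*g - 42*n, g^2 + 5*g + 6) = 1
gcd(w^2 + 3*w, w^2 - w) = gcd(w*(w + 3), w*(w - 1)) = w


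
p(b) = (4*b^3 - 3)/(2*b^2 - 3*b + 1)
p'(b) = 12*b^2/(2*b^2 - 3*b + 1) + (3 - 4*b)*(4*b^3 - 3)/(2*b^2 - 3*b + 1)^2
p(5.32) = 14.39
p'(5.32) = 1.84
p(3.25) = 10.85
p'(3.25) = 1.47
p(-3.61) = -5.05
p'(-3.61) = 1.80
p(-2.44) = -3.02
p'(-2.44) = 1.63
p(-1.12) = -1.25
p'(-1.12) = 0.82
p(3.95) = 11.96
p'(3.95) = 1.68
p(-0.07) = -2.46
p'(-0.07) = -6.57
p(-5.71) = -8.97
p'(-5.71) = 1.91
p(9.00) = 21.42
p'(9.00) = 1.95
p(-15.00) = -27.22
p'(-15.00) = 1.99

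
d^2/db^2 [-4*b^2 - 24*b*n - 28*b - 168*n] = -8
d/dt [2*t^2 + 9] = 4*t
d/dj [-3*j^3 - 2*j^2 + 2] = j*(-9*j - 4)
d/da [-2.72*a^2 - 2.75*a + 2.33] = -5.44*a - 2.75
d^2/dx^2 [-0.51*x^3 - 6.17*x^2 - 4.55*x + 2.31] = -3.06*x - 12.34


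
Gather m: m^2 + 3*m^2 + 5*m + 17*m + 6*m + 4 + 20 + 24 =4*m^2 + 28*m + 48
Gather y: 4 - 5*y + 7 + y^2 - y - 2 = y^2 - 6*y + 9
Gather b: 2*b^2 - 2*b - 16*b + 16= 2*b^2 - 18*b + 16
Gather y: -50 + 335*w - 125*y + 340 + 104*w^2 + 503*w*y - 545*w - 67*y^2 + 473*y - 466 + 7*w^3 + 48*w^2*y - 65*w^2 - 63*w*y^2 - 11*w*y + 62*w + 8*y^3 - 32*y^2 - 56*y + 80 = 7*w^3 + 39*w^2 - 148*w + 8*y^3 + y^2*(-63*w - 99) + y*(48*w^2 + 492*w + 292) - 96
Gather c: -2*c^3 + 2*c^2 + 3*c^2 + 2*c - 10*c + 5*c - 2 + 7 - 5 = -2*c^3 + 5*c^2 - 3*c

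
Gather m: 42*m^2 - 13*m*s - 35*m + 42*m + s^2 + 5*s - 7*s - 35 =42*m^2 + m*(7 - 13*s) + s^2 - 2*s - 35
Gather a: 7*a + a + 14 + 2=8*a + 16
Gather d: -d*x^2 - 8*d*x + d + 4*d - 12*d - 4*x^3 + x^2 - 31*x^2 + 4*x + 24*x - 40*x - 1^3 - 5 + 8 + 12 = d*(-x^2 - 8*x - 7) - 4*x^3 - 30*x^2 - 12*x + 14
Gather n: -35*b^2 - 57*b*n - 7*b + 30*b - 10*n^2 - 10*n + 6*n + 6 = -35*b^2 + 23*b - 10*n^2 + n*(-57*b - 4) + 6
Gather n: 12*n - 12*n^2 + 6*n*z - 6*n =-12*n^2 + n*(6*z + 6)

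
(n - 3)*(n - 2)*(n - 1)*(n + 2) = n^4 - 4*n^3 - n^2 + 16*n - 12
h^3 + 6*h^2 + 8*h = h*(h + 2)*(h + 4)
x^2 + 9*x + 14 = (x + 2)*(x + 7)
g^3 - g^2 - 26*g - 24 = (g - 6)*(g + 1)*(g + 4)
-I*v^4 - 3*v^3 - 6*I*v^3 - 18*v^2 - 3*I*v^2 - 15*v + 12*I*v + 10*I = (v + 5)*(v - 2*I)*(v - I)*(-I*v - I)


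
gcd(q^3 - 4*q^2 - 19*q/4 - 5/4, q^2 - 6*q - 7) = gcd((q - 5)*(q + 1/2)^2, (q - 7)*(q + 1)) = 1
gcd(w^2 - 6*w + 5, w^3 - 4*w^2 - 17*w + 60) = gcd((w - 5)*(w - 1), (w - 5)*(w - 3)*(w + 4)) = w - 5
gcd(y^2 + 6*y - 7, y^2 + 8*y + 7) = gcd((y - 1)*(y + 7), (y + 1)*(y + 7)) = y + 7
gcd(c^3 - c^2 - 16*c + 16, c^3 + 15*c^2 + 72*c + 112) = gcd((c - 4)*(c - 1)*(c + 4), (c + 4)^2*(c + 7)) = c + 4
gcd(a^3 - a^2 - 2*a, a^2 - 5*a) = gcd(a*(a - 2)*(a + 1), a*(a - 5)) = a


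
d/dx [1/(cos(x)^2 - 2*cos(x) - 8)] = 2*(cos(x) - 1)*sin(x)/(sin(x)^2 + 2*cos(x) + 7)^2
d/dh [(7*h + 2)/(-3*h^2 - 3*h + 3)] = (-7*h^2 - 7*h + (2*h + 1)*(7*h + 2) + 7)/(3*(h^2 + h - 1)^2)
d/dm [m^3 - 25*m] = 3*m^2 - 25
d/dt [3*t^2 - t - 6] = 6*t - 1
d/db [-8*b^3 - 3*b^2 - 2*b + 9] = -24*b^2 - 6*b - 2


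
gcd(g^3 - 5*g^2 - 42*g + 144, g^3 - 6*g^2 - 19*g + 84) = g - 3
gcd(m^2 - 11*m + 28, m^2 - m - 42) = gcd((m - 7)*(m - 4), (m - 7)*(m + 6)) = m - 7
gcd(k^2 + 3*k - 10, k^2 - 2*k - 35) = k + 5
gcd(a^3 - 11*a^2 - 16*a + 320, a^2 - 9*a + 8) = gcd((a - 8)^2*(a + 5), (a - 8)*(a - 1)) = a - 8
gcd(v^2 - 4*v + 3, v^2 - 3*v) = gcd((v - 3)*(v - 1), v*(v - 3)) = v - 3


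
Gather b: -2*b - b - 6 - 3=-3*b - 9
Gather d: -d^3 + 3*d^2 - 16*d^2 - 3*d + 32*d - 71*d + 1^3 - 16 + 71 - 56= -d^3 - 13*d^2 - 42*d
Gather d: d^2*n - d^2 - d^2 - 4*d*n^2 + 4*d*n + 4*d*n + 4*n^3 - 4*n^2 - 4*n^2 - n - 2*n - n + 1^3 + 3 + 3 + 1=d^2*(n - 2) + d*(-4*n^2 + 8*n) + 4*n^3 - 8*n^2 - 4*n + 8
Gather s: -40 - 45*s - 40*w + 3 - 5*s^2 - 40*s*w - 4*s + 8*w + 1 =-5*s^2 + s*(-40*w - 49) - 32*w - 36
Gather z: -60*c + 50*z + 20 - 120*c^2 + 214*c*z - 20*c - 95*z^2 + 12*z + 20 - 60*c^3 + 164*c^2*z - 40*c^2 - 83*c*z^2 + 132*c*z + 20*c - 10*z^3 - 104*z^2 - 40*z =-60*c^3 - 160*c^2 - 60*c - 10*z^3 + z^2*(-83*c - 199) + z*(164*c^2 + 346*c + 22) + 40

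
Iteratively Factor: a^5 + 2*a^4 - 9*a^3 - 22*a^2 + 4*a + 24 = (a - 3)*(a^4 + 5*a^3 + 6*a^2 - 4*a - 8) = (a - 3)*(a + 2)*(a^3 + 3*a^2 - 4) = (a - 3)*(a + 2)^2*(a^2 + a - 2) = (a - 3)*(a - 1)*(a + 2)^2*(a + 2)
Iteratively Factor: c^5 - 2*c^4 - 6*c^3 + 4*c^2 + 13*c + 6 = (c + 1)*(c^4 - 3*c^3 - 3*c^2 + 7*c + 6) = (c - 3)*(c + 1)*(c^3 - 3*c - 2) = (c - 3)*(c - 2)*(c + 1)*(c^2 + 2*c + 1) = (c - 3)*(c - 2)*(c + 1)^2*(c + 1)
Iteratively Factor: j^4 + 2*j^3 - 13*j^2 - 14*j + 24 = (j - 3)*(j^3 + 5*j^2 + 2*j - 8) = (j - 3)*(j - 1)*(j^2 + 6*j + 8) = (j - 3)*(j - 1)*(j + 2)*(j + 4)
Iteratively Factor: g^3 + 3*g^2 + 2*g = (g)*(g^2 + 3*g + 2) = g*(g + 2)*(g + 1)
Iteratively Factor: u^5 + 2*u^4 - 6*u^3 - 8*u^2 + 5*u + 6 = (u - 2)*(u^4 + 4*u^3 + 2*u^2 - 4*u - 3) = (u - 2)*(u + 1)*(u^3 + 3*u^2 - u - 3) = (u - 2)*(u + 1)^2*(u^2 + 2*u - 3) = (u - 2)*(u - 1)*(u + 1)^2*(u + 3)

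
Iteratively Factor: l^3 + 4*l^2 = (l)*(l^2 + 4*l) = l^2*(l + 4)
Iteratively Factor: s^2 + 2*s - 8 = (s + 4)*(s - 2)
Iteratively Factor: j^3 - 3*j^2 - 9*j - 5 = (j + 1)*(j^2 - 4*j - 5) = (j - 5)*(j + 1)*(j + 1)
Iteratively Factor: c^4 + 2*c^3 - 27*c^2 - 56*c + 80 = (c + 4)*(c^3 - 2*c^2 - 19*c + 20) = (c + 4)^2*(c^2 - 6*c + 5) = (c - 1)*(c + 4)^2*(c - 5)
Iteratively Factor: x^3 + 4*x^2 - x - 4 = (x + 1)*(x^2 + 3*x - 4) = (x + 1)*(x + 4)*(x - 1)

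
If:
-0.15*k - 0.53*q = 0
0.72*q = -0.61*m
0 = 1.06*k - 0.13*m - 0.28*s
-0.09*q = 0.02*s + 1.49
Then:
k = -31.61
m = -10.56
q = 8.95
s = -114.75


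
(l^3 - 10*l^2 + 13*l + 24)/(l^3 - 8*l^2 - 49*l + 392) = (l^2 - 2*l - 3)/(l^2 - 49)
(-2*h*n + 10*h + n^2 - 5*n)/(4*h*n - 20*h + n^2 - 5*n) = (-2*h + n)/(4*h + n)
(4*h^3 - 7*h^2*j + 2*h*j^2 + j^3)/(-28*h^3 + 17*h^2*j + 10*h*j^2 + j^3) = (-h + j)/(7*h + j)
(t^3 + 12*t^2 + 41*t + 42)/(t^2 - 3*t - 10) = (t^2 + 10*t + 21)/(t - 5)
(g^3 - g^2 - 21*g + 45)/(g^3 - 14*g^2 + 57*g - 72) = (g + 5)/(g - 8)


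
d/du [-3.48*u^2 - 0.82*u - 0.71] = -6.96*u - 0.82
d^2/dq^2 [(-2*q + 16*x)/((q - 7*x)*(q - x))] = 4*(-q^3 + 24*q^2*x - 171*q*x^2 + 400*x^3)/(q^6 - 24*q^5*x + 213*q^4*x^2 - 848*q^3*x^3 + 1491*q^2*x^4 - 1176*q*x^5 + 343*x^6)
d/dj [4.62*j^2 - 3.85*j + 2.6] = 9.24*j - 3.85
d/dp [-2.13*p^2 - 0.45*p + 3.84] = -4.26*p - 0.45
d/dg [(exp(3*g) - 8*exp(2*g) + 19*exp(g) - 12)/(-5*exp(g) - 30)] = 2*(-exp(3*g) - 5*exp(2*g) + 48*exp(g) - 63)*exp(g)/(5*(exp(2*g) + 12*exp(g) + 36))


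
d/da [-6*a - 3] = -6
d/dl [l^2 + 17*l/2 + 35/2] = 2*l + 17/2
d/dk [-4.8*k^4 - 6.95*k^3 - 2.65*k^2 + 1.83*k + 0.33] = -19.2*k^3 - 20.85*k^2 - 5.3*k + 1.83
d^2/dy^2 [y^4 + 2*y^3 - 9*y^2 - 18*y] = 12*y^2 + 12*y - 18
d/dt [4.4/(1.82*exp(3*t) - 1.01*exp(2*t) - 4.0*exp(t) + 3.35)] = (-24.024*exp(2*t) + 8.888*exp(t) + 17.6)*exp(t)/(1.82*exp(3*t) - 1.01*exp(2*t) - 4.0*exp(t) + 3.35)^2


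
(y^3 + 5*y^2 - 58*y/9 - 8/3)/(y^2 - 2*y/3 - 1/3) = (y^2 + 14*y/3 - 8)/(y - 1)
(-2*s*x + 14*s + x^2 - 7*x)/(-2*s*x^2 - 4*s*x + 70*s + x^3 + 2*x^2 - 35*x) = (x - 7)/(x^2 + 2*x - 35)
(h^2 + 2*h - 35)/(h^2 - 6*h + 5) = (h + 7)/(h - 1)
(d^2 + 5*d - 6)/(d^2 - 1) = (d + 6)/(d + 1)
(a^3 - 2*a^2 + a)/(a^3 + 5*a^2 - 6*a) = (a - 1)/(a + 6)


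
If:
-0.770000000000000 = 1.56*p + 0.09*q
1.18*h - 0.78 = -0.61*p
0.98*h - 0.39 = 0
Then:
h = 0.40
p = 0.51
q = -17.38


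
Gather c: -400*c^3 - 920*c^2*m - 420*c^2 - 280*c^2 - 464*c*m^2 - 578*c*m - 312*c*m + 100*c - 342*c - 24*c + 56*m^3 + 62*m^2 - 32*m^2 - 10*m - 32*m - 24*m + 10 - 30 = -400*c^3 + c^2*(-920*m - 700) + c*(-464*m^2 - 890*m - 266) + 56*m^3 + 30*m^2 - 66*m - 20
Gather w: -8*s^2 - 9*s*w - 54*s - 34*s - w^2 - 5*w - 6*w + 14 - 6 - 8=-8*s^2 - 88*s - w^2 + w*(-9*s - 11)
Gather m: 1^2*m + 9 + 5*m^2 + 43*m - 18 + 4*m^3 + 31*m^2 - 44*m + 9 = 4*m^3 + 36*m^2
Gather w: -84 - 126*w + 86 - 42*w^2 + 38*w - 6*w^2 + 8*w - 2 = -48*w^2 - 80*w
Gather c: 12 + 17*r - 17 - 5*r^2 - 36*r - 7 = -5*r^2 - 19*r - 12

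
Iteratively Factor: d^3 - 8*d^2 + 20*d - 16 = (d - 2)*(d^2 - 6*d + 8) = (d - 4)*(d - 2)*(d - 2)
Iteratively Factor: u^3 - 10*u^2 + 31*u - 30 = (u - 3)*(u^2 - 7*u + 10) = (u - 3)*(u - 2)*(u - 5)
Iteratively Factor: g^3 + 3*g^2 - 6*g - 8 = (g + 4)*(g^2 - g - 2) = (g - 2)*(g + 4)*(g + 1)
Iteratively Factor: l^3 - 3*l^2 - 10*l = (l - 5)*(l^2 + 2*l) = l*(l - 5)*(l + 2)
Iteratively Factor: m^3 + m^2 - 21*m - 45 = (m + 3)*(m^2 - 2*m - 15) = (m - 5)*(m + 3)*(m + 3)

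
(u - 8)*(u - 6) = u^2 - 14*u + 48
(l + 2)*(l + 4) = l^2 + 6*l + 8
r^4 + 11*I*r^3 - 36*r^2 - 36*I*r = r*(r + 2*I)*(r + 3*I)*(r + 6*I)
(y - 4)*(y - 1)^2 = y^3 - 6*y^2 + 9*y - 4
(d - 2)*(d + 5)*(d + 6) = d^3 + 9*d^2 + 8*d - 60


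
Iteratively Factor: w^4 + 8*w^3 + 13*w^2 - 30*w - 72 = (w + 4)*(w^3 + 4*w^2 - 3*w - 18) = (w + 3)*(w + 4)*(w^2 + w - 6) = (w - 2)*(w + 3)*(w + 4)*(w + 3)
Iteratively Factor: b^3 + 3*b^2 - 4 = (b + 2)*(b^2 + b - 2) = (b - 1)*(b + 2)*(b + 2)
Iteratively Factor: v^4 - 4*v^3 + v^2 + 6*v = (v - 2)*(v^3 - 2*v^2 - 3*v) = (v - 3)*(v - 2)*(v^2 + v) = v*(v - 3)*(v - 2)*(v + 1)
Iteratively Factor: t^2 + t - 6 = (t - 2)*(t + 3)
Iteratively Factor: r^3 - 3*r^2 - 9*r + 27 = (r - 3)*(r^2 - 9) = (r - 3)^2*(r + 3)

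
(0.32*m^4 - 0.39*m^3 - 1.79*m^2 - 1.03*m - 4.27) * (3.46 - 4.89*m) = -1.5648*m^5 + 3.0143*m^4 + 7.4037*m^3 - 1.1567*m^2 + 17.3165*m - 14.7742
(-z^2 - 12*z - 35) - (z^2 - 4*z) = -2*z^2 - 8*z - 35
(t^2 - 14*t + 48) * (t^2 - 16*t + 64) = t^4 - 30*t^3 + 336*t^2 - 1664*t + 3072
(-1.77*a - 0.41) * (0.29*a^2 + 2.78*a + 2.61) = -0.5133*a^3 - 5.0395*a^2 - 5.7595*a - 1.0701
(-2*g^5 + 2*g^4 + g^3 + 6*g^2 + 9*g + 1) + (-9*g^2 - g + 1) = -2*g^5 + 2*g^4 + g^3 - 3*g^2 + 8*g + 2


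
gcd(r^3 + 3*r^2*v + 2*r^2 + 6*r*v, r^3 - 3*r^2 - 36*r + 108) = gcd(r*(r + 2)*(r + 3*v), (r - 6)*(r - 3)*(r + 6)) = 1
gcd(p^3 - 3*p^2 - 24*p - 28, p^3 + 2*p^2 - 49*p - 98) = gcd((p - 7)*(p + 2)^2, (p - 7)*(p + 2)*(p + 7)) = p^2 - 5*p - 14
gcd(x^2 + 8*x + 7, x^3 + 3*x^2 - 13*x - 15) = x + 1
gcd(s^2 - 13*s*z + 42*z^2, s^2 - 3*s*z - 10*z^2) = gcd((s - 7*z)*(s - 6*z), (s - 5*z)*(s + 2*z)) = 1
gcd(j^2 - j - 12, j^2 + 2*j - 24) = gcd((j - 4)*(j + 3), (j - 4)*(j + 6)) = j - 4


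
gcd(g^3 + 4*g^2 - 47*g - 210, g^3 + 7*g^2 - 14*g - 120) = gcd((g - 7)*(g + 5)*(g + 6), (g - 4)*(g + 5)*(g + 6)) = g^2 + 11*g + 30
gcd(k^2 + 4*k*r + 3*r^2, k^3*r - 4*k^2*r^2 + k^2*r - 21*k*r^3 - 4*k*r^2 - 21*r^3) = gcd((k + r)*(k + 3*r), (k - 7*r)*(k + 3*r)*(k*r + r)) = k + 3*r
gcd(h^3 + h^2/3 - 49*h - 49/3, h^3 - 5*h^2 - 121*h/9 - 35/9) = h^2 - 20*h/3 - 7/3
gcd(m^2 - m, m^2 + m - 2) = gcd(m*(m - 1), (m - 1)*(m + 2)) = m - 1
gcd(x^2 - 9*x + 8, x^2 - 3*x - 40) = x - 8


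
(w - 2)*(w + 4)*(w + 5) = w^3 + 7*w^2 + 2*w - 40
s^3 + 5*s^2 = s^2*(s + 5)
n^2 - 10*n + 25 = (n - 5)^2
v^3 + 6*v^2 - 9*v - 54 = (v - 3)*(v + 3)*(v + 6)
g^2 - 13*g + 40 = (g - 8)*(g - 5)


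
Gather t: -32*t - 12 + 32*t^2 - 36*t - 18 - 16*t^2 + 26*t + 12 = 16*t^2 - 42*t - 18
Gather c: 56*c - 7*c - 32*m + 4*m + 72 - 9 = 49*c - 28*m + 63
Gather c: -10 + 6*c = 6*c - 10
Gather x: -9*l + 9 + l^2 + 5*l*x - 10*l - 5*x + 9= l^2 - 19*l + x*(5*l - 5) + 18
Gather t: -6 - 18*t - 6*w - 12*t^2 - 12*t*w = -12*t^2 + t*(-12*w - 18) - 6*w - 6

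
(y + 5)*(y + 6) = y^2 + 11*y + 30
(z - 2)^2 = z^2 - 4*z + 4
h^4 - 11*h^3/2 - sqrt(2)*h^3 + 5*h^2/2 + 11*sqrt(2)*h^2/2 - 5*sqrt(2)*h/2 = h*(h - 5)*(h - 1/2)*(h - sqrt(2))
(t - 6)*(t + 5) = t^2 - t - 30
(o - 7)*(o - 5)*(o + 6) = o^3 - 6*o^2 - 37*o + 210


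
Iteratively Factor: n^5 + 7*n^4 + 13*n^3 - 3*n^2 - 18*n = (n + 3)*(n^4 + 4*n^3 + n^2 - 6*n) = (n + 2)*(n + 3)*(n^3 + 2*n^2 - 3*n) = (n + 2)*(n + 3)^2*(n^2 - n) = (n - 1)*(n + 2)*(n + 3)^2*(n)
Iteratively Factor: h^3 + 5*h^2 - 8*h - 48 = (h + 4)*(h^2 + h - 12) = (h - 3)*(h + 4)*(h + 4)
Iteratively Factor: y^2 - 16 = (y - 4)*(y + 4)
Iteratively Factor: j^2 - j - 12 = (j - 4)*(j + 3)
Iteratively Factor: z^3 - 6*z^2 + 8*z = (z)*(z^2 - 6*z + 8) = z*(z - 2)*(z - 4)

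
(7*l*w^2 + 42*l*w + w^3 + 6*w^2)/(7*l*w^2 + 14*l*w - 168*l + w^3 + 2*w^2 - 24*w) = w/(w - 4)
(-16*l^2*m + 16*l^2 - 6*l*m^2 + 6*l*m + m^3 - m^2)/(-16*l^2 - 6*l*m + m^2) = m - 1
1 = 1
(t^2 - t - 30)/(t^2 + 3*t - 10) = (t - 6)/(t - 2)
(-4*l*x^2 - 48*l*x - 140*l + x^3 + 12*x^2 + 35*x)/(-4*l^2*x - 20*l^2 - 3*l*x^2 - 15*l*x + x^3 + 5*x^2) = (x + 7)/(l + x)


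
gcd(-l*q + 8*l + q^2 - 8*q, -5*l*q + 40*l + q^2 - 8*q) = q - 8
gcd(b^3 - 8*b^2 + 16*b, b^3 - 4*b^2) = b^2 - 4*b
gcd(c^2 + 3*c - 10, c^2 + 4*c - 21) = 1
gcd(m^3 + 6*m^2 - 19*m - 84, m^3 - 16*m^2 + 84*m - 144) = m - 4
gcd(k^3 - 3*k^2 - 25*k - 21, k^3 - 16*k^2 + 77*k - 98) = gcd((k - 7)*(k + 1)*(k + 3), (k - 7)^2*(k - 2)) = k - 7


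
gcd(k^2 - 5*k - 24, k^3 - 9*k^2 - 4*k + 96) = k^2 - 5*k - 24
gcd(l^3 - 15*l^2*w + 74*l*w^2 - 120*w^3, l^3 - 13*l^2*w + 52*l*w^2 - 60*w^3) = l^2 - 11*l*w + 30*w^2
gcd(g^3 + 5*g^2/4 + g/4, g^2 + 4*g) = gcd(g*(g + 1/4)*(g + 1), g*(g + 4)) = g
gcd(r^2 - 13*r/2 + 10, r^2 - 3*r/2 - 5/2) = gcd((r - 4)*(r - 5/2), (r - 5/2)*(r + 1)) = r - 5/2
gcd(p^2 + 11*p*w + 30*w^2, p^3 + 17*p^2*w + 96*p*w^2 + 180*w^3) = p^2 + 11*p*w + 30*w^2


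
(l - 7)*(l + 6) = l^2 - l - 42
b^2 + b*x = b*(b + x)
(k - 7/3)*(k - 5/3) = k^2 - 4*k + 35/9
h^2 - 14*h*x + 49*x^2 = (h - 7*x)^2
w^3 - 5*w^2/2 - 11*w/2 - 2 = (w - 4)*(w + 1/2)*(w + 1)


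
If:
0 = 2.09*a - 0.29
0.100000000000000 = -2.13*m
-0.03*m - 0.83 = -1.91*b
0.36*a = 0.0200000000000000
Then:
No Solution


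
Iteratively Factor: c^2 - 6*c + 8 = (c - 2)*(c - 4)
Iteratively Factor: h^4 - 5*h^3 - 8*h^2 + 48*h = (h - 4)*(h^3 - h^2 - 12*h) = (h - 4)^2*(h^2 + 3*h) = h*(h - 4)^2*(h + 3)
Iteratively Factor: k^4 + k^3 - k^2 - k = (k - 1)*(k^3 + 2*k^2 + k) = k*(k - 1)*(k^2 + 2*k + 1) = k*(k - 1)*(k + 1)*(k + 1)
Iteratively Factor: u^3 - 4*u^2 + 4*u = (u - 2)*(u^2 - 2*u) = (u - 2)^2*(u)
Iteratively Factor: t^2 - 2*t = (t)*(t - 2)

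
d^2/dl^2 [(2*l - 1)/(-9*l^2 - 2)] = 18*(36*l^2*(1 - 2*l) + (6*l - 1)*(9*l^2 + 2))/(9*l^2 + 2)^3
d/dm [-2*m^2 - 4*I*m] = -4*m - 4*I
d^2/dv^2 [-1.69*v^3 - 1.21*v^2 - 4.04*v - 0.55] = -10.14*v - 2.42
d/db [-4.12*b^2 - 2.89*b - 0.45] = -8.24*b - 2.89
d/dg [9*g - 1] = 9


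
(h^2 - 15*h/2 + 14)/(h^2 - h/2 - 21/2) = (h - 4)/(h + 3)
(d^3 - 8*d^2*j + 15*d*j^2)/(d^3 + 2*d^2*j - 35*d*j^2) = (d - 3*j)/(d + 7*j)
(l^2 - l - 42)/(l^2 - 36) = (l - 7)/(l - 6)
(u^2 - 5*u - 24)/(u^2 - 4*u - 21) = (u - 8)/(u - 7)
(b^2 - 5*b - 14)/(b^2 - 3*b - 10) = (b - 7)/(b - 5)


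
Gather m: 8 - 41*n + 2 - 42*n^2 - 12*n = -42*n^2 - 53*n + 10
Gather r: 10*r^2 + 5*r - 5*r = 10*r^2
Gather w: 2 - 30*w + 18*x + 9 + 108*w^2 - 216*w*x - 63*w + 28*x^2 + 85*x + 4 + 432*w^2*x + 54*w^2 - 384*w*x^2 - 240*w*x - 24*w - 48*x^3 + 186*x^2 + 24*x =w^2*(432*x + 162) + w*(-384*x^2 - 456*x - 117) - 48*x^3 + 214*x^2 + 127*x + 15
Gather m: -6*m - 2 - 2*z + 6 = -6*m - 2*z + 4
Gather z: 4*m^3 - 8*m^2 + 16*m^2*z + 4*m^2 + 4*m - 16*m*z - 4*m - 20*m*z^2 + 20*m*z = 4*m^3 - 4*m^2 - 20*m*z^2 + z*(16*m^2 + 4*m)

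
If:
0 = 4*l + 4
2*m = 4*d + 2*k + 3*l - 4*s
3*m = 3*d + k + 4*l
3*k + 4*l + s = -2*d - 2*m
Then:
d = 8*s - 23/6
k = 6 - 9*s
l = -1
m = 5*s - 19/6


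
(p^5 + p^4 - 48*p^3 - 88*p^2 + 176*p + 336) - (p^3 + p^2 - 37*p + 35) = p^5 + p^4 - 49*p^3 - 89*p^2 + 213*p + 301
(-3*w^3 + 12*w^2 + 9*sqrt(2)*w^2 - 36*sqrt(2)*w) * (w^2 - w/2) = -3*w^5 + 9*sqrt(2)*w^4 + 27*w^4/2 - 81*sqrt(2)*w^3/2 - 6*w^3 + 18*sqrt(2)*w^2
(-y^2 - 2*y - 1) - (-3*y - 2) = -y^2 + y + 1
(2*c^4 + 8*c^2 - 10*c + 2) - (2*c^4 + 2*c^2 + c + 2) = 6*c^2 - 11*c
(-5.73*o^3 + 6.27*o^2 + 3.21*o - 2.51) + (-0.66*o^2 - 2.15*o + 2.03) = -5.73*o^3 + 5.61*o^2 + 1.06*o - 0.48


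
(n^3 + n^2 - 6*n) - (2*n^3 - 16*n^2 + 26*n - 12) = -n^3 + 17*n^2 - 32*n + 12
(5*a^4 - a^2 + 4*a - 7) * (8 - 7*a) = -35*a^5 + 40*a^4 + 7*a^3 - 36*a^2 + 81*a - 56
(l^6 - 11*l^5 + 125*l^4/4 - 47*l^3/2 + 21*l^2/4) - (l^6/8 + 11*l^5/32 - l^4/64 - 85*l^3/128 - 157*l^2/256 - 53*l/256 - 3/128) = 7*l^6/8 - 363*l^5/32 + 2001*l^4/64 - 2923*l^3/128 + 1501*l^2/256 + 53*l/256 + 3/128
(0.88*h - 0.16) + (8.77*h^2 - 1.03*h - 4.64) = 8.77*h^2 - 0.15*h - 4.8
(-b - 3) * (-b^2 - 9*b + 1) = b^3 + 12*b^2 + 26*b - 3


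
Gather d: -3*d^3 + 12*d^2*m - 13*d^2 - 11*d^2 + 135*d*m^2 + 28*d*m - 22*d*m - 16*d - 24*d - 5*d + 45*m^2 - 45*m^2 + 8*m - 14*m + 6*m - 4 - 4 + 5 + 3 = -3*d^3 + d^2*(12*m - 24) + d*(135*m^2 + 6*m - 45)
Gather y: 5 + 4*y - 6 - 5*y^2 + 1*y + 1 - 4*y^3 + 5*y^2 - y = -4*y^3 + 4*y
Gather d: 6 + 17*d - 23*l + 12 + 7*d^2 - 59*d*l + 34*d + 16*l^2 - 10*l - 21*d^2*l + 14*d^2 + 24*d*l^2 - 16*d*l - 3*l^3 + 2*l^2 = d^2*(21 - 21*l) + d*(24*l^2 - 75*l + 51) - 3*l^3 + 18*l^2 - 33*l + 18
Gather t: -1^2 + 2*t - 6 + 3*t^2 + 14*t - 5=3*t^2 + 16*t - 12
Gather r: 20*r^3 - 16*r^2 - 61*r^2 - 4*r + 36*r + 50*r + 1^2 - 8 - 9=20*r^3 - 77*r^2 + 82*r - 16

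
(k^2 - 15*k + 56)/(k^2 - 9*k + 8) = (k - 7)/(k - 1)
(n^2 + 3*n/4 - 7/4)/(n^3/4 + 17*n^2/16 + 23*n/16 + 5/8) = 4*(4*n^2 + 3*n - 7)/(4*n^3 + 17*n^2 + 23*n + 10)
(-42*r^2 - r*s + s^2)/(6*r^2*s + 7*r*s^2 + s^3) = (-7*r + s)/(s*(r + s))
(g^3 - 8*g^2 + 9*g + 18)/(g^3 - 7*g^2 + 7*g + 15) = (g - 6)/(g - 5)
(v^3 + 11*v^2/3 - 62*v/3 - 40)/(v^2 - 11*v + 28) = (v^2 + 23*v/3 + 10)/(v - 7)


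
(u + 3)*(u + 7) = u^2 + 10*u + 21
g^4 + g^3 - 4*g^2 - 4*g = g*(g - 2)*(g + 1)*(g + 2)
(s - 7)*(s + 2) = s^2 - 5*s - 14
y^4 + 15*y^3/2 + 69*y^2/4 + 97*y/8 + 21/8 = (y + 1/2)^2*(y + 3)*(y + 7/2)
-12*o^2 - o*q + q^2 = (-4*o + q)*(3*o + q)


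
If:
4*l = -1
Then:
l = -1/4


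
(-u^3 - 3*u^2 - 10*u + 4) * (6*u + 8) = -6*u^4 - 26*u^3 - 84*u^2 - 56*u + 32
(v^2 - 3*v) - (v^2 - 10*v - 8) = 7*v + 8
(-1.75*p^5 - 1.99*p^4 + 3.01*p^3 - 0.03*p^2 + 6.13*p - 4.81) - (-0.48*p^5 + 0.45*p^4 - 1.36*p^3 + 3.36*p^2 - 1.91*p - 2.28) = -1.27*p^5 - 2.44*p^4 + 4.37*p^3 - 3.39*p^2 + 8.04*p - 2.53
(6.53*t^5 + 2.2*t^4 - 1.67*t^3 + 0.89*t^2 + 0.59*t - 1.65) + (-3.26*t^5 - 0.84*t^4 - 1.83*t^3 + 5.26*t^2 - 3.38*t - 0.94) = 3.27*t^5 + 1.36*t^4 - 3.5*t^3 + 6.15*t^2 - 2.79*t - 2.59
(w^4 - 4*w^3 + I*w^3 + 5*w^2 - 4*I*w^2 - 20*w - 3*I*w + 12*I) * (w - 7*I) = w^5 - 4*w^4 - 6*I*w^4 + 12*w^3 + 24*I*w^3 - 48*w^2 - 38*I*w^2 - 21*w + 152*I*w + 84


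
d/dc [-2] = 0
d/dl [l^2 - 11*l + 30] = 2*l - 11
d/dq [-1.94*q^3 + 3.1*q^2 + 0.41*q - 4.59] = -5.82*q^2 + 6.2*q + 0.41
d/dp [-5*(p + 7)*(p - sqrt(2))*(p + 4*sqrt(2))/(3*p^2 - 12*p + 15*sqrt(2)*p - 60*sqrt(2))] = 5*(-p^4 - 10*sqrt(2)*p^3 + 8*p^3 - 10*p^2 + 58*sqrt(2)*p^2 + 128*p + 280*sqrt(2)*p - 440*sqrt(2) + 1064)/(3*(p^4 - 8*p^3 + 10*sqrt(2)*p^3 - 80*sqrt(2)*p^2 + 66*p^2 - 400*p + 160*sqrt(2)*p + 800))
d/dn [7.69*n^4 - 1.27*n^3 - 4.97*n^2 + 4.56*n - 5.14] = 30.76*n^3 - 3.81*n^2 - 9.94*n + 4.56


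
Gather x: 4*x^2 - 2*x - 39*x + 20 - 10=4*x^2 - 41*x + 10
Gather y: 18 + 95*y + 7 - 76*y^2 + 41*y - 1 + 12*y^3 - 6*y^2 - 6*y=12*y^3 - 82*y^2 + 130*y + 24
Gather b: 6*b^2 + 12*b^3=12*b^3 + 6*b^2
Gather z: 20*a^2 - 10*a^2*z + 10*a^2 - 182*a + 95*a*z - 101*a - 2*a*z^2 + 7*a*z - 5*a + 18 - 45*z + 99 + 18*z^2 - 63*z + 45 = 30*a^2 - 288*a + z^2*(18 - 2*a) + z*(-10*a^2 + 102*a - 108) + 162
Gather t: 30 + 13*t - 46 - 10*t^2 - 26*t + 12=-10*t^2 - 13*t - 4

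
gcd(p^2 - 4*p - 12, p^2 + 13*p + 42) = 1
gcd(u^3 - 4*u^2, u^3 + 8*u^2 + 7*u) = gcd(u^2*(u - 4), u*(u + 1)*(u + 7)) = u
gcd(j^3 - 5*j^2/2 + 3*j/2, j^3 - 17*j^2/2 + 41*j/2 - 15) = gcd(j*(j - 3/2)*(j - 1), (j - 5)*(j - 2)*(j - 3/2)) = j - 3/2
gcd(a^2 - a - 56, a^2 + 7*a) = a + 7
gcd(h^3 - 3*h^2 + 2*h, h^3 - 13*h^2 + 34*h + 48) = 1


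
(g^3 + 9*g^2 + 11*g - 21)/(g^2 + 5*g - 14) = (g^2 + 2*g - 3)/(g - 2)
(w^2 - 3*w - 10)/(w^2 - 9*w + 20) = (w + 2)/(w - 4)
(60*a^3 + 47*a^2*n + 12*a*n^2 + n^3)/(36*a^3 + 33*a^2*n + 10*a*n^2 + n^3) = (5*a + n)/(3*a + n)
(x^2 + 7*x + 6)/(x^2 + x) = (x + 6)/x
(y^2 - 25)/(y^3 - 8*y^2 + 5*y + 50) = (y + 5)/(y^2 - 3*y - 10)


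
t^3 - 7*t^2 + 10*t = t*(t - 5)*(t - 2)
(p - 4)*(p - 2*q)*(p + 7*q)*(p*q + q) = p^4*q + 5*p^3*q^2 - 3*p^3*q - 14*p^2*q^3 - 15*p^2*q^2 - 4*p^2*q + 42*p*q^3 - 20*p*q^2 + 56*q^3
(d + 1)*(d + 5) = d^2 + 6*d + 5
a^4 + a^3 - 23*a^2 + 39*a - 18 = (a - 3)*(a - 1)^2*(a + 6)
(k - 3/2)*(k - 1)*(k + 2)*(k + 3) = k^4 + 5*k^3/2 - 5*k^2 - 15*k/2 + 9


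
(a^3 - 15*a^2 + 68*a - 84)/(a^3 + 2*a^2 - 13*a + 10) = (a^2 - 13*a + 42)/(a^2 + 4*a - 5)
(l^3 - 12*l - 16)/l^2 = l - 12/l - 16/l^2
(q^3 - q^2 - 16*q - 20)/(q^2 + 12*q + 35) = (q^3 - q^2 - 16*q - 20)/(q^2 + 12*q + 35)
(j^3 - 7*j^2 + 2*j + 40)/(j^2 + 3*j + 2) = (j^2 - 9*j + 20)/(j + 1)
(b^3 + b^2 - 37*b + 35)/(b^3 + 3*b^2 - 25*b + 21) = (b - 5)/(b - 3)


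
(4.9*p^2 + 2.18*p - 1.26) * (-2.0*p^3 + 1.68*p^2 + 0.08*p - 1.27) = -9.8*p^5 + 3.872*p^4 + 6.5744*p^3 - 8.1654*p^2 - 2.8694*p + 1.6002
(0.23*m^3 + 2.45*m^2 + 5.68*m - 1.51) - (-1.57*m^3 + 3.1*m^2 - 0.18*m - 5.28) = 1.8*m^3 - 0.65*m^2 + 5.86*m + 3.77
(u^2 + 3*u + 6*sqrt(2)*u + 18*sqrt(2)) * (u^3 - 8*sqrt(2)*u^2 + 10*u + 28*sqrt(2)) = u^5 - 2*sqrt(2)*u^4 + 3*u^4 - 86*u^3 - 6*sqrt(2)*u^3 - 258*u^2 + 88*sqrt(2)*u^2 + 336*u + 264*sqrt(2)*u + 1008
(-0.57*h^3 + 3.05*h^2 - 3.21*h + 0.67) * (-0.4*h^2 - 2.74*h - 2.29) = 0.228*h^5 + 0.3418*h^4 - 5.7677*h^3 + 1.5429*h^2 + 5.5151*h - 1.5343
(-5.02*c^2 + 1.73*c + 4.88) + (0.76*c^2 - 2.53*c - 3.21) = -4.26*c^2 - 0.8*c + 1.67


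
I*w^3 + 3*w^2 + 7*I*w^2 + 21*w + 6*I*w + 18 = (w + 6)*(w - 3*I)*(I*w + I)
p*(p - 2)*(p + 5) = p^3 + 3*p^2 - 10*p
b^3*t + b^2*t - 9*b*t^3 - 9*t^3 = (b - 3*t)*(b + 3*t)*(b*t + t)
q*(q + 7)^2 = q^3 + 14*q^2 + 49*q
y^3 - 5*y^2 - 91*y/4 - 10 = (y - 8)*(y + 1/2)*(y + 5/2)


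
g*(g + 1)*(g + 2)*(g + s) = g^4 + g^3*s + 3*g^3 + 3*g^2*s + 2*g^2 + 2*g*s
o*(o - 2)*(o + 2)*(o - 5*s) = o^4 - 5*o^3*s - 4*o^2 + 20*o*s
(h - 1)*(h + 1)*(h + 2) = h^3 + 2*h^2 - h - 2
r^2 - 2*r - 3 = (r - 3)*(r + 1)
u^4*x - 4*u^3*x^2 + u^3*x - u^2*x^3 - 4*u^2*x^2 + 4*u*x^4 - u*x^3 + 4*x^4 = (u - 4*x)*(u - x)*(u + x)*(u*x + x)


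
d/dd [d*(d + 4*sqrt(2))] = 2*d + 4*sqrt(2)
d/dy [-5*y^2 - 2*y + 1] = -10*y - 2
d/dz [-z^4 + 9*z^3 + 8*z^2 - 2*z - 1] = -4*z^3 + 27*z^2 + 16*z - 2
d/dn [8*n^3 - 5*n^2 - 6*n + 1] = 24*n^2 - 10*n - 6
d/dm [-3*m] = -3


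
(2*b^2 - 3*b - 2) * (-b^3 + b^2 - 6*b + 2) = -2*b^5 + 5*b^4 - 13*b^3 + 20*b^2 + 6*b - 4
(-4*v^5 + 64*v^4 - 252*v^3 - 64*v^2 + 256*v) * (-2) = 8*v^5 - 128*v^4 + 504*v^3 + 128*v^2 - 512*v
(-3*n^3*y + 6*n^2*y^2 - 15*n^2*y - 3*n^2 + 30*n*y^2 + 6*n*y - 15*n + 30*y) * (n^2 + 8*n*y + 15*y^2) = -3*n^5*y - 18*n^4*y^2 - 15*n^4*y - 3*n^4 + 3*n^3*y^3 - 90*n^3*y^2 - 18*n^3*y - 15*n^3 + 90*n^2*y^4 + 15*n^2*y^3 + 3*n^2*y^2 - 90*n^2*y + 450*n*y^4 + 90*n*y^3 + 15*n*y^2 + 450*y^3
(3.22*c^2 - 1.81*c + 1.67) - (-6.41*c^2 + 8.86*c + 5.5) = 9.63*c^2 - 10.67*c - 3.83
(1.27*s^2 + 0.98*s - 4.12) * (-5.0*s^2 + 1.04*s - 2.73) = -6.35*s^4 - 3.5792*s^3 + 18.1521*s^2 - 6.9602*s + 11.2476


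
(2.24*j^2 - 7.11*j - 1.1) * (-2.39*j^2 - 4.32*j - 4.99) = -5.3536*j^4 + 7.3161*j^3 + 22.1666*j^2 + 40.2309*j + 5.489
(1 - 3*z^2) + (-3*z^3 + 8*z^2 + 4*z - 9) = -3*z^3 + 5*z^2 + 4*z - 8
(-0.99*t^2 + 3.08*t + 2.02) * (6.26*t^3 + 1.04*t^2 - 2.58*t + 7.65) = -6.1974*t^5 + 18.2512*t^4 + 18.4026*t^3 - 13.4191*t^2 + 18.3504*t + 15.453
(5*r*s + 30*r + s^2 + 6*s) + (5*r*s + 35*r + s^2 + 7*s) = 10*r*s + 65*r + 2*s^2 + 13*s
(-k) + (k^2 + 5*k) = k^2 + 4*k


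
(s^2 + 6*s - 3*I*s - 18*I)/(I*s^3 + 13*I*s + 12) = I*(-s - 6)/(s^2 + 3*I*s + 4)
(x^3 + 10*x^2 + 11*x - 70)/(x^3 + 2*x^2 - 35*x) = (x^2 + 3*x - 10)/(x*(x - 5))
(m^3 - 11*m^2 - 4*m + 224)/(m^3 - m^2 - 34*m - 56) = (m - 8)/(m + 2)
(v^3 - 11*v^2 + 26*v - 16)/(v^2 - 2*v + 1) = (v^2 - 10*v + 16)/(v - 1)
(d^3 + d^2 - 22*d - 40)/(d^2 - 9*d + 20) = (d^2 + 6*d + 8)/(d - 4)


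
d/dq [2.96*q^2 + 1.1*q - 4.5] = 5.92*q + 1.1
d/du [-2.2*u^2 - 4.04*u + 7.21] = -4.4*u - 4.04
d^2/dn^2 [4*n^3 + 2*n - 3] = 24*n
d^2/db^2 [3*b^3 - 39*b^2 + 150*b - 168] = 18*b - 78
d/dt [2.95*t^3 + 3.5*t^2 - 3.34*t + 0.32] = 8.85*t^2 + 7.0*t - 3.34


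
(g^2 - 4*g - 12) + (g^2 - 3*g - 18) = 2*g^2 - 7*g - 30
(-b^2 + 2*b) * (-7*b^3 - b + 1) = 7*b^5 - 14*b^4 + b^3 - 3*b^2 + 2*b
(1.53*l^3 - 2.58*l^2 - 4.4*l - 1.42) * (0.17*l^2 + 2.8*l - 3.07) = 0.2601*l^5 + 3.8454*l^4 - 12.6691*l^3 - 4.6408*l^2 + 9.532*l + 4.3594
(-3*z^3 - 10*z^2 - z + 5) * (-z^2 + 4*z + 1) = 3*z^5 - 2*z^4 - 42*z^3 - 19*z^2 + 19*z + 5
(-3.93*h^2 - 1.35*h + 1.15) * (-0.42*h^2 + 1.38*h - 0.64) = 1.6506*h^4 - 4.8564*h^3 + 0.1692*h^2 + 2.451*h - 0.736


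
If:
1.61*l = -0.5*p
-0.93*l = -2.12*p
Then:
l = 0.00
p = 0.00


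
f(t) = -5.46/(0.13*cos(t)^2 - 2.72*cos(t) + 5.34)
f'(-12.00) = 0.74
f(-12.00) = -1.74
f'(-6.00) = 0.46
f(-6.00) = -1.92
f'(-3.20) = 0.01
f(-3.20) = -0.67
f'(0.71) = 0.80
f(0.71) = -1.63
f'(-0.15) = -0.26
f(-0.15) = -1.97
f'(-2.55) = -0.15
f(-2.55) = -0.71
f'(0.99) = 0.78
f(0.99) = -1.40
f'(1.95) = 0.35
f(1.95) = -0.86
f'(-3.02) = -0.03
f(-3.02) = -0.67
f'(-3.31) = 0.04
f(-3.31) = -0.67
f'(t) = -5.46*(0.26*sin(t)*cos(t) - 2.72*sin(t))/(0.13*cos(t)^2 - 2.72*cos(t) + 5.34)^2 = (14.8512 - 1.4196*cos(t))*sin(t)/(0.13*cos(t)^2 - 2.72*cos(t) + 5.34)^2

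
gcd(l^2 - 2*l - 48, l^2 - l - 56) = l - 8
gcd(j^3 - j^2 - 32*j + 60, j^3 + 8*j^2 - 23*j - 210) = j^2 + j - 30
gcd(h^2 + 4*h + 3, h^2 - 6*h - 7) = h + 1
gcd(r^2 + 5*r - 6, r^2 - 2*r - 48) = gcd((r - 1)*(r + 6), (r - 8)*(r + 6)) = r + 6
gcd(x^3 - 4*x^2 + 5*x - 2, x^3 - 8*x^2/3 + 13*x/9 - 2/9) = x - 2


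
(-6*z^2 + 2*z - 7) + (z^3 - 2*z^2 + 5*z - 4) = z^3 - 8*z^2 + 7*z - 11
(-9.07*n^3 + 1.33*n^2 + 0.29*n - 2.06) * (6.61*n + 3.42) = -59.9527*n^4 - 22.2281*n^3 + 6.4655*n^2 - 12.6248*n - 7.0452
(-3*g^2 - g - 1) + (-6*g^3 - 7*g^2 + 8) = -6*g^3 - 10*g^2 - g + 7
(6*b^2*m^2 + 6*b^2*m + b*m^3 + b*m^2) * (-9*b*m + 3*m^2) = -54*b^3*m^3 - 54*b^3*m^2 + 9*b^2*m^4 + 9*b^2*m^3 + 3*b*m^5 + 3*b*m^4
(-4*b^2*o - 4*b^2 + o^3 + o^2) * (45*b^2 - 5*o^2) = -180*b^4*o - 180*b^4 + 65*b^2*o^3 + 65*b^2*o^2 - 5*o^5 - 5*o^4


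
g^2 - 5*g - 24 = (g - 8)*(g + 3)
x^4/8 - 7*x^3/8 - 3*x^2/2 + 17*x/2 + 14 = (x/4 + 1/2)*(x/2 + 1)*(x - 7)*(x - 4)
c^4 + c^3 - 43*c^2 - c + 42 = (c - 6)*(c - 1)*(c + 1)*(c + 7)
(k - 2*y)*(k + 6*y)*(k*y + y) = k^3*y + 4*k^2*y^2 + k^2*y - 12*k*y^3 + 4*k*y^2 - 12*y^3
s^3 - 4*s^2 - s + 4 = (s - 4)*(s - 1)*(s + 1)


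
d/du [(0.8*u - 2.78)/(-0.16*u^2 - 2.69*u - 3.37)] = (0.128*u^2 - 0.8896*u - 10.1742)/(0.0256*u^4 + 0.8608*u^3 + 8.3145*u^2 + 18.1306*u + 11.3569)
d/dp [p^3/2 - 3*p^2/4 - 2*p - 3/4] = 3*p^2/2 - 3*p/2 - 2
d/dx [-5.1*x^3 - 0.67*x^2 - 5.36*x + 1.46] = -15.3*x^2 - 1.34*x - 5.36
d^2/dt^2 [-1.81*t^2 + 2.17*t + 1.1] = -3.62000000000000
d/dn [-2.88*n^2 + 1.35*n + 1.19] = 1.35 - 5.76*n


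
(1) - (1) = 0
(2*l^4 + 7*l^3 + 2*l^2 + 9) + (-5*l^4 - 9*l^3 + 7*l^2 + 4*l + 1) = -3*l^4 - 2*l^3 + 9*l^2 + 4*l + 10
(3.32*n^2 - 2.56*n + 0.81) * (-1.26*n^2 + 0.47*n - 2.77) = -4.1832*n^4 + 4.786*n^3 - 11.4202*n^2 + 7.4719*n - 2.2437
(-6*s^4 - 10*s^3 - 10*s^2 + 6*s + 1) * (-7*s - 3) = 42*s^5 + 88*s^4 + 100*s^3 - 12*s^2 - 25*s - 3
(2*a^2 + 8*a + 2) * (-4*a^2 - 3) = -8*a^4 - 32*a^3 - 14*a^2 - 24*a - 6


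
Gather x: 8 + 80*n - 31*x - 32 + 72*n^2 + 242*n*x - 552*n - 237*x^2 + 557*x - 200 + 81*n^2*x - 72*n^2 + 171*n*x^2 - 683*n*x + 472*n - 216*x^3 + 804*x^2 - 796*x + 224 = -216*x^3 + x^2*(171*n + 567) + x*(81*n^2 - 441*n - 270)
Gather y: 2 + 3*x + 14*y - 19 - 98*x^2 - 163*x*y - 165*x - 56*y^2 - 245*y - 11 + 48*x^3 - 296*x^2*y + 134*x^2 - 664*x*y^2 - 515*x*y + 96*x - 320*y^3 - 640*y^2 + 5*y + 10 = 48*x^3 + 36*x^2 - 66*x - 320*y^3 + y^2*(-664*x - 696) + y*(-296*x^2 - 678*x - 226) - 18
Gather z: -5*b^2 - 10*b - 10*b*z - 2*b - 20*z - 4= -5*b^2 - 12*b + z*(-10*b - 20) - 4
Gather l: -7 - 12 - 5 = -24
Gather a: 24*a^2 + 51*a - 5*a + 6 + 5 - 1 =24*a^2 + 46*a + 10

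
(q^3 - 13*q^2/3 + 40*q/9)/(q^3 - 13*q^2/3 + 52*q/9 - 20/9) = q*(3*q - 8)/(3*q^2 - 8*q + 4)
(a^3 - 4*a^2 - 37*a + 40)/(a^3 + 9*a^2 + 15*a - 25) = (a - 8)/(a + 5)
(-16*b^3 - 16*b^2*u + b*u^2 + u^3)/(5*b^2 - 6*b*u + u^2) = (-16*b^3 - 16*b^2*u + b*u^2 + u^3)/(5*b^2 - 6*b*u + u^2)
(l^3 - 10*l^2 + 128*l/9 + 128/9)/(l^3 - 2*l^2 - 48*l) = (l^2 - 2*l - 16/9)/(l*(l + 6))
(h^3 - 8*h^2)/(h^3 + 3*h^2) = (h - 8)/(h + 3)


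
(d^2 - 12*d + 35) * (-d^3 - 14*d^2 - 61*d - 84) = -d^5 - 2*d^4 + 72*d^3 + 158*d^2 - 1127*d - 2940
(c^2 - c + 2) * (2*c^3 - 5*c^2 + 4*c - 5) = 2*c^5 - 7*c^4 + 13*c^3 - 19*c^2 + 13*c - 10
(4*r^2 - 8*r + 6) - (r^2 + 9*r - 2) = 3*r^2 - 17*r + 8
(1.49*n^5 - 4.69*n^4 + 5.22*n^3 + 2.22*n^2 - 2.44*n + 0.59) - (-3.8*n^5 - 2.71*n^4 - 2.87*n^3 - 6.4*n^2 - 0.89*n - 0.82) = 5.29*n^5 - 1.98*n^4 + 8.09*n^3 + 8.62*n^2 - 1.55*n + 1.41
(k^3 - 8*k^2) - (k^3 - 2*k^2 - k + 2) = -6*k^2 + k - 2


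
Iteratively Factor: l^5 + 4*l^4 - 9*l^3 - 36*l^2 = (l)*(l^4 + 4*l^3 - 9*l^2 - 36*l) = l*(l + 3)*(l^3 + l^2 - 12*l) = l*(l + 3)*(l + 4)*(l^2 - 3*l) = l*(l - 3)*(l + 3)*(l + 4)*(l)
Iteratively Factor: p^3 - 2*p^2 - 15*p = (p - 5)*(p^2 + 3*p) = p*(p - 5)*(p + 3)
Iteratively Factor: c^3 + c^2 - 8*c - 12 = (c + 2)*(c^2 - c - 6) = (c + 2)^2*(c - 3)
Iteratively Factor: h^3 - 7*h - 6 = (h - 3)*(h^2 + 3*h + 2) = (h - 3)*(h + 1)*(h + 2)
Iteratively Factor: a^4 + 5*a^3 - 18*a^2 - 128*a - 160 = (a - 5)*(a^3 + 10*a^2 + 32*a + 32) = (a - 5)*(a + 4)*(a^2 + 6*a + 8) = (a - 5)*(a + 2)*(a + 4)*(a + 4)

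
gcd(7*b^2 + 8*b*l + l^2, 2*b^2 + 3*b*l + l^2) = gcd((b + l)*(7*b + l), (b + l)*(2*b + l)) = b + l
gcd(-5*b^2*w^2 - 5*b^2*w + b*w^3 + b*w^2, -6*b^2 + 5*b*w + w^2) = 1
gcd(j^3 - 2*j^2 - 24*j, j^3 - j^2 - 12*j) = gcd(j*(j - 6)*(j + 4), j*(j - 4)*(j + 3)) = j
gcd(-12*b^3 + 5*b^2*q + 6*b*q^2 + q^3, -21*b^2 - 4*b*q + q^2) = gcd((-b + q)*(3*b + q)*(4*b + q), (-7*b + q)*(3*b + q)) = 3*b + q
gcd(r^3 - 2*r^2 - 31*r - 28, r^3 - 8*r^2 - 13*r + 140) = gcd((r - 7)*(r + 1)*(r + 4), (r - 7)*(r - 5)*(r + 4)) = r^2 - 3*r - 28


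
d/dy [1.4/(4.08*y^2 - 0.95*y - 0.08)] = (1.33 - 11.424*y)/(-4.08*y^2 + 0.95*y + 0.08)^2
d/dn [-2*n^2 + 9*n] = 9 - 4*n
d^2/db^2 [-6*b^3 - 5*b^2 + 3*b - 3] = -36*b - 10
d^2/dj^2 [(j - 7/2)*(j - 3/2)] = 2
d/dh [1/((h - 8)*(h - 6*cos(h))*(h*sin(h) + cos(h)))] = (-h*(h - 8)*(h - 6*cos(h))*cos(h) + (8 - h)*(h*sin(h) + cos(h))*(6*sin(h) + 1) - (h - 6*cos(h))*(h*sin(h) + cos(h)))/((h - 8)^2*(h - 6*cos(h))^2*(h*sin(h) + cos(h))^2)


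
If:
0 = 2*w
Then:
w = 0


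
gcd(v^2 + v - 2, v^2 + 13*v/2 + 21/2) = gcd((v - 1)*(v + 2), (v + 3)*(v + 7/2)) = 1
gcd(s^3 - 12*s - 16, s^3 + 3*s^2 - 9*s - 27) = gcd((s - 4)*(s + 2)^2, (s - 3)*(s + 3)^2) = 1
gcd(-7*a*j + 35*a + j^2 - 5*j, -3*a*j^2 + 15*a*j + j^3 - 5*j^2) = j - 5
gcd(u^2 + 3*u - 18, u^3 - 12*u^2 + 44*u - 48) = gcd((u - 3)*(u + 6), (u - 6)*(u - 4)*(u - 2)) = 1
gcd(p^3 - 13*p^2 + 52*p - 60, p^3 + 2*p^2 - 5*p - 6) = p - 2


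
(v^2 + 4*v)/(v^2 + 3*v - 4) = v/(v - 1)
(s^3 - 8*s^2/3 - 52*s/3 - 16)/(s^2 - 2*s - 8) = (s^2 - 14*s/3 - 8)/(s - 4)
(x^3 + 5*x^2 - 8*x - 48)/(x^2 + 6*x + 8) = (x^2 + x - 12)/(x + 2)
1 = 1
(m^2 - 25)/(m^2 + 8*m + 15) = (m - 5)/(m + 3)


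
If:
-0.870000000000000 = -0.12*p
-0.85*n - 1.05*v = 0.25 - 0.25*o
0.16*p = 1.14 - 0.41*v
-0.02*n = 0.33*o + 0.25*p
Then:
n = -1.82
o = -5.38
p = 7.25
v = -0.05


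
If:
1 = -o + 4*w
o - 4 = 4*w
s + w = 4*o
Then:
No Solution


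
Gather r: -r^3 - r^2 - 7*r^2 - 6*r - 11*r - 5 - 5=-r^3 - 8*r^2 - 17*r - 10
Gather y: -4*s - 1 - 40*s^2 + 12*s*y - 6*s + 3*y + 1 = -40*s^2 - 10*s + y*(12*s + 3)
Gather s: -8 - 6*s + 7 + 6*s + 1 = 0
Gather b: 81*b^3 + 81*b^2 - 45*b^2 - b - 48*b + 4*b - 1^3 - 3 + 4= 81*b^3 + 36*b^2 - 45*b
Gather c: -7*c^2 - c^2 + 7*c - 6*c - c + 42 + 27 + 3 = 72 - 8*c^2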